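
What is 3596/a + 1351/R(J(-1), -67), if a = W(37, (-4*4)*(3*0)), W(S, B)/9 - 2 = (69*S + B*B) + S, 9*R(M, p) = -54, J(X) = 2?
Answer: -1312273/5832 ≈ -225.01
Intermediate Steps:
R(M, p) = -6 (R(M, p) = (1/9)*(-54) = -6)
W(S, B) = 18 + 9*B**2 + 630*S (W(S, B) = 18 + 9*((69*S + B*B) + S) = 18 + 9*((69*S + B**2) + S) = 18 + 9*((B**2 + 69*S) + S) = 18 + 9*(B**2 + 70*S) = 18 + (9*B**2 + 630*S) = 18 + 9*B**2 + 630*S)
a = 23328 (a = 18 + 9*((-4*4)*(3*0))**2 + 630*37 = 18 + 9*(-16*0)**2 + 23310 = 18 + 9*0**2 + 23310 = 18 + 9*0 + 23310 = 18 + 0 + 23310 = 23328)
3596/a + 1351/R(J(-1), -67) = 3596/23328 + 1351/(-6) = 3596*(1/23328) + 1351*(-1/6) = 899/5832 - 1351/6 = -1312273/5832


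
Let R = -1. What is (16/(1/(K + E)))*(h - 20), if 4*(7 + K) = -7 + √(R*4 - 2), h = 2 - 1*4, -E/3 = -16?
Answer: -13816 - 88*I*√6 ≈ -13816.0 - 215.56*I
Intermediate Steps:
E = 48 (E = -3*(-16) = 48)
h = -2 (h = 2 - 4 = -2)
K = -35/4 + I*√6/4 (K = -7 + (-7 + √(-1*4 - 2))/4 = -7 + (-7 + √(-4 - 2))/4 = -7 + (-7 + √(-6))/4 = -7 + (-7 + I*√6)/4 = -7 + (-7/4 + I*√6/4) = -35/4 + I*√6/4 ≈ -8.75 + 0.61237*I)
(16/(1/(K + E)))*(h - 20) = (16/(1/((-35/4 + I*√6/4) + 48)))*(-2 - 20) = (16/(1/(157/4 + I*√6/4)))*(-22) = (16*(157/4 + I*√6/4))*(-22) = (628 + 4*I*√6)*(-22) = -13816 - 88*I*√6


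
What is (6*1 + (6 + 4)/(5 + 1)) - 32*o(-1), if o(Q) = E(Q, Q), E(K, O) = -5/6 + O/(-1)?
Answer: 7/3 ≈ 2.3333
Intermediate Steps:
E(K, O) = -⅚ - O (E(K, O) = -5*⅙ + O*(-1) = -⅚ - O)
o(Q) = -⅚ - Q
(6*1 + (6 + 4)/(5 + 1)) - 32*o(-1) = (6*1 + (6 + 4)/(5 + 1)) - 32*(-⅚ - 1*(-1)) = (6 + 10/6) - 32*(-⅚ + 1) = (6 + 10*(⅙)) - 32*⅙ = (6 + 5/3) - 16/3 = 23/3 - 16/3 = 7/3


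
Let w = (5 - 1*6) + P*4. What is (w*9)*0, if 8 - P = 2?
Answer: 0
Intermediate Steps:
P = 6 (P = 8 - 1*2 = 8 - 2 = 6)
w = 23 (w = (5 - 1*6) + 6*4 = (5 - 6) + 24 = -1 + 24 = 23)
(w*9)*0 = (23*9)*0 = 207*0 = 0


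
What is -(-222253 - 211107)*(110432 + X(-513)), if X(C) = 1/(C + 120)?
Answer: 18807726494000/393 ≈ 4.7857e+10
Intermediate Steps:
X(C) = 1/(120 + C)
-(-222253 - 211107)*(110432 + X(-513)) = -(-222253 - 211107)*(110432 + 1/(120 - 513)) = -(-433360)*(110432 + 1/(-393)) = -(-433360)*(110432 - 1/393) = -(-433360)*43399775/393 = -1*(-18807726494000/393) = 18807726494000/393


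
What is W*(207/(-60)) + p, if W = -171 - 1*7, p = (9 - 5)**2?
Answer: 6301/10 ≈ 630.10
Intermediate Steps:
p = 16 (p = 4**2 = 16)
W = -178 (W = -171 - 7 = -178)
W*(207/(-60)) + p = -36846/(-60) + 16 = -36846*(-1)/60 + 16 = -178*(-69/20) + 16 = 6141/10 + 16 = 6301/10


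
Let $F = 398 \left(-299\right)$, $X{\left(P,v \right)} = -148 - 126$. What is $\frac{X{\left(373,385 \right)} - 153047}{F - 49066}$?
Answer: $\frac{153321}{168068} \approx 0.91226$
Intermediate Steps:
$X{\left(P,v \right)} = -274$
$F = -119002$
$\frac{X{\left(373,385 \right)} - 153047}{F - 49066} = \frac{-274 - 153047}{-119002 - 49066} = - \frac{153321}{-168068} = \left(-153321\right) \left(- \frac{1}{168068}\right) = \frac{153321}{168068}$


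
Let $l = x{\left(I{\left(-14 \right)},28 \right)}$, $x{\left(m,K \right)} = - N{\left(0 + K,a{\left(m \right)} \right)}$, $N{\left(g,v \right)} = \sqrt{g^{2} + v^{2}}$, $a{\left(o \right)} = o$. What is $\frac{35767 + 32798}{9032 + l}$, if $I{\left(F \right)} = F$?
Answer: $\frac{154819770}{20394011} + \frac{479955 \sqrt{5}}{40788022} \approx 7.6177$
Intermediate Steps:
$x{\left(m,K \right)} = - \sqrt{K^{2} + m^{2}}$ ($x{\left(m,K \right)} = - \sqrt{\left(0 + K\right)^{2} + m^{2}} = - \sqrt{K^{2} + m^{2}}$)
$l = - 14 \sqrt{5}$ ($l = - \sqrt{28^{2} + \left(-14\right)^{2}} = - \sqrt{784 + 196} = - \sqrt{980} = - 14 \sqrt{5} \approx -31.305$)
$\frac{35767 + 32798}{9032 + l} = \frac{35767 + 32798}{9032 - 14 \sqrt{5}} = \frac{68565}{9032 - 14 \sqrt{5}}$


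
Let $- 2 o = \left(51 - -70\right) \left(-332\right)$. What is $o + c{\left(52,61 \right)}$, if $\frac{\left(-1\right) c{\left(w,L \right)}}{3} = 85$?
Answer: $19831$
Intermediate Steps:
$c{\left(w,L \right)} = -255$ ($c{\left(w,L \right)} = \left(-3\right) 85 = -255$)
$o = 20086$ ($o = - \frac{\left(51 - -70\right) \left(-332\right)}{2} = - \frac{\left(51 + 70\right) \left(-332\right)}{2} = - \frac{121 \left(-332\right)}{2} = \left(- \frac{1}{2}\right) \left(-40172\right) = 20086$)
$o + c{\left(52,61 \right)} = 20086 - 255 = 19831$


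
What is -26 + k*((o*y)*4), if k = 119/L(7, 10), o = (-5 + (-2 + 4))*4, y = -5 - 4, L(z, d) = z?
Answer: 7318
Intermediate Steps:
y = -9
o = -12 (o = (-5 + 2)*4 = -3*4 = -12)
k = 17 (k = 119/7 = 119*(1/7) = 17)
-26 + k*((o*y)*4) = -26 + 17*(-12*(-9)*4) = -26 + 17*(108*4) = -26 + 17*432 = -26 + 7344 = 7318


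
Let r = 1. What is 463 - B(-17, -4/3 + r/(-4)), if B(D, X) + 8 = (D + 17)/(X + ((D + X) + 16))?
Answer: 471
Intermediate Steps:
B(D, X) = -8 + (17 + D)/(16 + D + 2*X) (B(D, X) = -8 + (D + 17)/(X + ((D + X) + 16)) = -8 + (17 + D)/(X + (16 + D + X)) = -8 + (17 + D)/(16 + D + 2*X))
463 - B(-17, -4/3 + r/(-4)) = 463 - (-111 - 16*(-4/3 + 1/(-4)) - 7*(-17))/(16 - 17 + 2*(-4/3 + 1/(-4))) = 463 - (-111 - 16*(-4*1/3 + 1*(-1/4)) + 119)/(16 - 17 + 2*(-4*1/3 + 1*(-1/4))) = 463 - (-111 - 16*(-4/3 - 1/4) + 119)/(16 - 17 + 2*(-4/3 - 1/4)) = 463 - (-111 - 16*(-19/12) + 119)/(16 - 17 + 2*(-19/12)) = 463 - (-111 + 76/3 + 119)/(16 - 17 - 19/6) = 463 - 100/((-25/6)*3) = 463 - (-6)*100/(25*3) = 463 - 1*(-8) = 463 + 8 = 471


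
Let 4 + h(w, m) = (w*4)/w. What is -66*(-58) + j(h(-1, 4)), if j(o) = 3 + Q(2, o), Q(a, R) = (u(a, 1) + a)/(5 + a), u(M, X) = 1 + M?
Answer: 26822/7 ≈ 3831.7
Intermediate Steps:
Q(a, R) = (1 + 2*a)/(5 + a) (Q(a, R) = ((1 + a) + a)/(5 + a) = (1 + 2*a)/(5 + a))
h(w, m) = 0 (h(w, m) = -4 + (w*4)/w = -4 + (4*w)/w = -4 + 4 = 0)
j(o) = 26/7 (j(o) = 3 + (1 + 2*2)/(5 + 2) = 3 + (1 + 4)/7 = 3 + (⅐)*5 = 3 + 5/7 = 26/7)
-66*(-58) + j(h(-1, 4)) = -66*(-58) + 26/7 = 3828 + 26/7 = 26822/7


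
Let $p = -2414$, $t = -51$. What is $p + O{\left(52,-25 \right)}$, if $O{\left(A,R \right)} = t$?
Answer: $-2465$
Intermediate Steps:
$O{\left(A,R \right)} = -51$
$p + O{\left(52,-25 \right)} = -2414 - 51 = -2465$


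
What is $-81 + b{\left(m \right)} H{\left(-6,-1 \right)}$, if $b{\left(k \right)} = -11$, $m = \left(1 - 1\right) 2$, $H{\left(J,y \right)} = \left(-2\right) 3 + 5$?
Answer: $-70$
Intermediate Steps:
$H{\left(J,y \right)} = -1$ ($H{\left(J,y \right)} = -6 + 5 = -1$)
$m = 0$ ($m = 0 \cdot 2 = 0$)
$-81 + b{\left(m \right)} H{\left(-6,-1 \right)} = -81 - -11 = -81 + 11 = -70$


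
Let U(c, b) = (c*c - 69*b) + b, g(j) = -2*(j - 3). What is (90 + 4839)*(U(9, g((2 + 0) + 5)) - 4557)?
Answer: -19380828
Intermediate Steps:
g(j) = 6 - 2*j (g(j) = -2*(-3 + j) = 6 - 2*j)
U(c, b) = c**2 - 68*b (U(c, b) = (c**2 - 69*b) + b = c**2 - 68*b)
(90 + 4839)*(U(9, g((2 + 0) + 5)) - 4557) = (90 + 4839)*((9**2 - 68*(6 - 2*((2 + 0) + 5))) - 4557) = 4929*((81 - 68*(6 - 2*(2 + 5))) - 4557) = 4929*((81 - 68*(6 - 2*7)) - 4557) = 4929*((81 - 68*(6 - 14)) - 4557) = 4929*((81 - 68*(-8)) - 4557) = 4929*((81 + 544) - 4557) = 4929*(625 - 4557) = 4929*(-3932) = -19380828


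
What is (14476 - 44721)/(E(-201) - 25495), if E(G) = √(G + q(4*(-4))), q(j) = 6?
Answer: 154219255/129999044 + 6049*I*√195/129999044 ≈ 1.1863 + 0.00064977*I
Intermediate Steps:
E(G) = √(6 + G) (E(G) = √(G + 6) = √(6 + G))
(14476 - 44721)/(E(-201) - 25495) = (14476 - 44721)/(√(6 - 201) - 25495) = -30245/(√(-195) - 25495) = -30245/(I*√195 - 25495) = -30245/(-25495 + I*√195)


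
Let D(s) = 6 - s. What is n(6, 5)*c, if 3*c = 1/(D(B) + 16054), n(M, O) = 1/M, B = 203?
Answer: 1/285426 ≈ 3.5035e-6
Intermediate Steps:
c = 1/47571 (c = 1/(3*((6 - 1*203) + 16054)) = 1/(3*((6 - 203) + 16054)) = 1/(3*(-197 + 16054)) = (1/3)/15857 = (1/3)*(1/15857) = 1/47571 ≈ 2.1021e-5)
n(6, 5)*c = (1/47571)/6 = (1/6)*(1/47571) = 1/285426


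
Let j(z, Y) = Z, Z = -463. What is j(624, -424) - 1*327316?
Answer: -327779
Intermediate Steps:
j(z, Y) = -463
j(624, -424) - 1*327316 = -463 - 1*327316 = -463 - 327316 = -327779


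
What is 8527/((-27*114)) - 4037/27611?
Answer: -247864883/84986658 ≈ -2.9165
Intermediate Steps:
8527/((-27*114)) - 4037/27611 = 8527/(-3078) - 4037*1/27611 = 8527*(-1/3078) - 4037/27611 = -8527/3078 - 4037/27611 = -247864883/84986658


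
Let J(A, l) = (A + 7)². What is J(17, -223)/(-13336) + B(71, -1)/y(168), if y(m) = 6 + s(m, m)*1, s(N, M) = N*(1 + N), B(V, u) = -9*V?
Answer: -1036623/15779822 ≈ -0.065693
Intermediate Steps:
J(A, l) = (7 + A)²
y(m) = 6 + m*(1 + m) (y(m) = 6 + (m*(1 + m))*1 = 6 + m*(1 + m))
J(17, -223)/(-13336) + B(71, -1)/y(168) = (7 + 17)²/(-13336) + (-9*71)/(6 + 168*(1 + 168)) = 24²*(-1/13336) - 639/(6 + 168*169) = 576*(-1/13336) - 639/(6 + 28392) = -72/1667 - 639/28398 = -72/1667 - 639*1/28398 = -72/1667 - 213/9466 = -1036623/15779822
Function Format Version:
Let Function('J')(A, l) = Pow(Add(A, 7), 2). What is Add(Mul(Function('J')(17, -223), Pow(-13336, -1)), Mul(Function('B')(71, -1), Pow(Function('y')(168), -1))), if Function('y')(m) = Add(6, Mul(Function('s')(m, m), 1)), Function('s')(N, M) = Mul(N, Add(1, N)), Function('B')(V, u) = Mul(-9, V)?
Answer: Rational(-1036623, 15779822) ≈ -0.065693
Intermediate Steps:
Function('J')(A, l) = Pow(Add(7, A), 2)
Function('y')(m) = Add(6, Mul(m, Add(1, m))) (Function('y')(m) = Add(6, Mul(Mul(m, Add(1, m)), 1)) = Add(6, Mul(m, Add(1, m))))
Add(Mul(Function('J')(17, -223), Pow(-13336, -1)), Mul(Function('B')(71, -1), Pow(Function('y')(168), -1))) = Add(Mul(Pow(Add(7, 17), 2), Pow(-13336, -1)), Mul(Mul(-9, 71), Pow(Add(6, Mul(168, Add(1, 168))), -1))) = Add(Mul(Pow(24, 2), Rational(-1, 13336)), Mul(-639, Pow(Add(6, Mul(168, 169)), -1))) = Add(Mul(576, Rational(-1, 13336)), Mul(-639, Pow(Add(6, 28392), -1))) = Add(Rational(-72, 1667), Mul(-639, Pow(28398, -1))) = Add(Rational(-72, 1667), Mul(-639, Rational(1, 28398))) = Add(Rational(-72, 1667), Rational(-213, 9466)) = Rational(-1036623, 15779822)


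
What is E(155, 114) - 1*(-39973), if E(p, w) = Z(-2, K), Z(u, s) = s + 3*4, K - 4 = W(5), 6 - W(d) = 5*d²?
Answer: 39870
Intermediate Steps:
W(d) = 6 - 5*d²
K = -115 (K = 4 + (6 - 5*5²) = 4 + (6 - 5*25) = 4 + (6 - 125) = 4 - 119 = -115)
Z(u, s) = 12 + s (Z(u, s) = s + 12 = 12 + s)
E(p, w) = -103 (E(p, w) = 12 - 115 = -103)
E(155, 114) - 1*(-39973) = -103 - 1*(-39973) = -103 + 39973 = 39870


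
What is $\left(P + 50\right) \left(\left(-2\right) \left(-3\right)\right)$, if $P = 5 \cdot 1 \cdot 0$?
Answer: $300$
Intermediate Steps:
$P = 0$ ($P = 5 \cdot 0 = 0$)
$\left(P + 50\right) \left(\left(-2\right) \left(-3\right)\right) = \left(0 + 50\right) \left(\left(-2\right) \left(-3\right)\right) = 50 \cdot 6 = 300$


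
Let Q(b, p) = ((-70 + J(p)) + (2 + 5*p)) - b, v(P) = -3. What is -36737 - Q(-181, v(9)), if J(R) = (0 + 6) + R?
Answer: -36838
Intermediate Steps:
J(R) = 6 + R
Q(b, p) = -62 - b + 6*p (Q(b, p) = ((-70 + (6 + p)) + (2 + 5*p)) - b = ((-64 + p) + (2 + 5*p)) - b = (-62 + 6*p) - b = -62 - b + 6*p)
-36737 - Q(-181, v(9)) = -36737 - (-62 - 1*(-181) + 6*(-3)) = -36737 - (-62 + 181 - 18) = -36737 - 1*101 = -36737 - 101 = -36838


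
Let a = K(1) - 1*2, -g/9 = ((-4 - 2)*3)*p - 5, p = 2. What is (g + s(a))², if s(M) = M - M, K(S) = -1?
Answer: 136161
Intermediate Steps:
g = 369 (g = -9*(((-4 - 2)*3)*2 - 5) = -9*(-6*3*2 - 5) = -9*(-18*2 - 5) = -9*(-36 - 5) = -9*(-41) = 369)
a = -3 (a = -1 - 1*2 = -1 - 2 = -3)
s(M) = 0
(g + s(a))² = (369 + 0)² = 369² = 136161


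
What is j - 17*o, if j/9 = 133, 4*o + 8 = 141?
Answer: 2527/4 ≈ 631.75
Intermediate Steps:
o = 133/4 (o = -2 + (1/4)*141 = -2 + 141/4 = 133/4 ≈ 33.250)
j = 1197 (j = 9*133 = 1197)
j - 17*o = 1197 - 17*133/4 = 1197 - 2261/4 = 2527/4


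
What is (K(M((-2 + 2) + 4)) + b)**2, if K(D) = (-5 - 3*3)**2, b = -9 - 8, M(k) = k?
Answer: 32041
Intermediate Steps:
b = -17
K(D) = 196 (K(D) = (-5 - 9)**2 = (-14)**2 = 196)
(K(M((-2 + 2) + 4)) + b)**2 = (196 - 17)**2 = 179**2 = 32041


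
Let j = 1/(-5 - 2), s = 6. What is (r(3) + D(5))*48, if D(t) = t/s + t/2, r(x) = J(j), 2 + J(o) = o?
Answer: 400/7 ≈ 57.143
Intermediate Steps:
j = -⅐ (j = 1/(-7) = -⅐ ≈ -0.14286)
J(o) = -2 + o
r(x) = -15/7 (r(x) = -2 - ⅐ = -15/7)
D(t) = 2*t/3 (D(t) = t/6 + t/2 = 2*t/3)
(r(3) + D(5))*48 = (-15/7 + (⅔)*5)*48 = (-15/7 + 10/3)*48 = (25/21)*48 = 400/7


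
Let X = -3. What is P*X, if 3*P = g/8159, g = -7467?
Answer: 7467/8159 ≈ 0.91519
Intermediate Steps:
P = -2489/8159 (P = (-7467/8159)/3 = (-7467*1/8159)/3 = (⅓)*(-7467/8159) = -2489/8159 ≈ -0.30506)
P*X = -2489/8159*(-3) = 7467/8159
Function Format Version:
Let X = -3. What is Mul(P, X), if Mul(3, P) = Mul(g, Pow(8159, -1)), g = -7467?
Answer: Rational(7467, 8159) ≈ 0.91519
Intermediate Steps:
P = Rational(-2489, 8159) (P = Mul(Rational(1, 3), Mul(-7467, Pow(8159, -1))) = Mul(Rational(1, 3), Mul(-7467, Rational(1, 8159))) = Mul(Rational(1, 3), Rational(-7467, 8159)) = Rational(-2489, 8159) ≈ -0.30506)
Mul(P, X) = Mul(Rational(-2489, 8159), -3) = Rational(7467, 8159)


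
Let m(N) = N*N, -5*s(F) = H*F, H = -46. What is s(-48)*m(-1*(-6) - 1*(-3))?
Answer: -178848/5 ≈ -35770.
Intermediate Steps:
s(F) = 46*F/5 (s(F) = -(-46)*F/5 = 46*F/5)
m(N) = N**2
s(-48)*m(-1*(-6) - 1*(-3)) = ((46/5)*(-48))*(-1*(-6) - 1*(-3))**2 = -2208*(6 + 3)**2/5 = -2208/5*9**2 = -2208/5*81 = -178848/5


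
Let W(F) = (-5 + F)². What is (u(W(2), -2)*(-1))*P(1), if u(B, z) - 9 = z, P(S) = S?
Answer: -7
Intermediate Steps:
u(B, z) = 9 + z
(u(W(2), -2)*(-1))*P(1) = ((9 - 2)*(-1))*1 = (7*(-1))*1 = -7*1 = -7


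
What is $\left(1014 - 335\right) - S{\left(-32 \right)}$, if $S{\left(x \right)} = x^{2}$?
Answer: $-345$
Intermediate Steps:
$\left(1014 - 335\right) - S{\left(-32 \right)} = \left(1014 - 335\right) - \left(-32\right)^{2} = 679 - 1024 = -345$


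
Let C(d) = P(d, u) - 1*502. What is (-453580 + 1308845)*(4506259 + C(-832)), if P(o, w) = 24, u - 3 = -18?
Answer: 3853636786965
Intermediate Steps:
u = -15 (u = 3 - 18 = -15)
C(d) = -478 (C(d) = 24 - 1*502 = 24 - 502 = -478)
(-453580 + 1308845)*(4506259 + C(-832)) = (-453580 + 1308845)*(4506259 - 478) = 855265*4505781 = 3853636786965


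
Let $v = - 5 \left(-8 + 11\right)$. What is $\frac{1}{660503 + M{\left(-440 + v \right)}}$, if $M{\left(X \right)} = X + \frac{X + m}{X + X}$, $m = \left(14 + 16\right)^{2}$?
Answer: $\frac{182}{120128647} \approx 1.515 \cdot 10^{-6}$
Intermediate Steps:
$m = 900$ ($m = 30^{2} = 900$)
$v = -15$ ($v = \left(-5\right) 3 = -15$)
$M{\left(X \right)} = X + \frac{900 + X}{2 X}$ ($M{\left(X \right)} = X + \frac{X + 900}{X + X} = X + \frac{900 + X}{2 X}$)
$\frac{1}{660503 + M{\left(-440 + v \right)}} = \frac{1}{660503 + \left(\frac{1}{2} - 455 + \frac{450}{-440 - 15}\right)} = \frac{1}{660503 + \left(\frac{1}{2} - 455 + \frac{450}{-455}\right)} = \frac{1}{660503 + \left(\frac{1}{2} - 455 + 450 \left(- \frac{1}{455}\right)\right)} = \frac{1}{660503 - \frac{82899}{182}} = \frac{1}{\frac{120128647}{182}} = \frac{182}{120128647}$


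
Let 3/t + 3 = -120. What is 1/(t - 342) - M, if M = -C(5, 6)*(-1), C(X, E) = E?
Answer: -84179/14023 ≈ -6.0029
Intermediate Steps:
t = -1/41 (t = 3/(-3 - 120) = 3/(-123) = 3*(-1/123) = -1/41 ≈ -0.024390)
M = 6 (M = -1*6*(-1) = -6*(-1) = 6)
1/(t - 342) - M = 1/(-1/41 - 342) - 1*6 = 1/(-14023/41) - 6 = -41/14023 - 6 = -84179/14023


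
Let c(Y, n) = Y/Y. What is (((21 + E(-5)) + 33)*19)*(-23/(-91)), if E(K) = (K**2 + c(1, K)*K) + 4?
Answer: 2622/7 ≈ 374.57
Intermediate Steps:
c(Y, n) = 1
E(K) = 4 + K + K**2 (E(K) = (K**2 + 1*K) + 4 = (K**2 + K) + 4 = (K + K**2) + 4 = 4 + K + K**2)
(((21 + E(-5)) + 33)*19)*(-23/(-91)) = (((21 + (4 - 5 + (-5)**2)) + 33)*19)*(-23/(-91)) = (((21 + (4 - 5 + 25)) + 33)*19)*(-23*(-1/91)) = (((21 + 24) + 33)*19)*(23/91) = ((45 + 33)*19)*(23/91) = (78*19)*(23/91) = 1482*(23/91) = 2622/7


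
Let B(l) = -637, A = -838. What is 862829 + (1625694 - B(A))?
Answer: 2489160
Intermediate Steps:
862829 + (1625694 - B(A)) = 862829 + (1625694 - 1*(-637)) = 862829 + (1625694 + 637) = 862829 + 1626331 = 2489160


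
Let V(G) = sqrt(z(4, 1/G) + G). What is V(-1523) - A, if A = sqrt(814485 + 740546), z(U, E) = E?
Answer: -sqrt(1555031) + I*sqrt(3532644190)/1523 ≈ -1247.0 + 39.026*I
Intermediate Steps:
V(G) = sqrt(G + 1/G) (V(G) = sqrt(1/G + G) = sqrt(G + 1/G))
A = sqrt(1555031) ≈ 1247.0
V(-1523) - A = sqrt(-1523 + 1/(-1523)) - sqrt(1555031) = sqrt(-1523 - 1/1523) - sqrt(1555031) = sqrt(-2319530/1523) - sqrt(1555031) = I*sqrt(3532644190)/1523 - sqrt(1555031) = -sqrt(1555031) + I*sqrt(3532644190)/1523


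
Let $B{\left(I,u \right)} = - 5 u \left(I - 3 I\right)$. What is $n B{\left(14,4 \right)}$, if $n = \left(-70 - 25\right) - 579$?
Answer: $-377440$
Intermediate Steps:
$B{\left(I,u \right)} = 10 I u$ ($B{\left(I,u \right)} = - 5 u \left(- 2 I\right) = 10 I u$)
$n = -674$ ($n = -95 - 579 = -674$)
$n B{\left(14,4 \right)} = - 674 \cdot 10 \cdot 14 \cdot 4 = \left(-674\right) 560 = -377440$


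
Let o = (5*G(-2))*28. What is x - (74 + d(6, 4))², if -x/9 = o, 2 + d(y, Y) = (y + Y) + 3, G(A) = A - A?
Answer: -7225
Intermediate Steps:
G(A) = 0
d(y, Y) = 1 + Y + y (d(y, Y) = -2 + ((y + Y) + 3) = -2 + ((Y + y) + 3) = -2 + (3 + Y + y) = 1 + Y + y)
o = 0 (o = (5*0)*28 = 0*28 = 0)
x = 0 (x = -9*0 = 0)
x - (74 + d(6, 4))² = 0 - (74 + (1 + 4 + 6))² = 0 - (74 + 11)² = 0 - 1*85² = 0 - 1*7225 = 0 - 7225 = -7225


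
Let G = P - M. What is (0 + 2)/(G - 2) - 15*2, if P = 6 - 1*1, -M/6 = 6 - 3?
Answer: -628/21 ≈ -29.905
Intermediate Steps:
M = -18 (M = -6*(6 - 3) = -6*3 = -18)
P = 5 (P = 6 - 1 = 5)
G = 23 (G = 5 - 1*(-18) = 5 + 18 = 23)
(0 + 2)/(G - 2) - 15*2 = (0 + 2)/(23 - 2) - 15*2 = 2/21 - 30 = -628/21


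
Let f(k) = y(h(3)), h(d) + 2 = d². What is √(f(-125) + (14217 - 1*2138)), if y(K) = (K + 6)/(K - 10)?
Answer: 8*√1698/3 ≈ 109.88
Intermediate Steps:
h(d) = -2 + d²
y(K) = (6 + K)/(-10 + K)
f(k) = -13/3 (f(k) = (6 + (-2 + 3²))/(-10 + (-2 + 3²)) = (6 + (-2 + 9))/(-10 + (-2 + 9)) = (6 + 7)/(-10 + 7) = 13/(-3) = -⅓*13 = -13/3)
√(f(-125) + (14217 - 1*2138)) = √(-13/3 + (14217 - 1*2138)) = √(-13/3 + (14217 - 2138)) = √(-13/3 + 12079) = √(36224/3) = 8*√1698/3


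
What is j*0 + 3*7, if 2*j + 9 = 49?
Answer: 21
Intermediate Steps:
j = 20 (j = -9/2 + (1/2)*49 = -9/2 + 49/2 = 20)
j*0 + 3*7 = 20*0 + 3*7 = 0 + 21 = 21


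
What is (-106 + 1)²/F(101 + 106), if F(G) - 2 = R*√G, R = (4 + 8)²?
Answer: -11025/2146174 + 1190700*√23/1073087 ≈ 5.3163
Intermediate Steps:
R = 144 (R = 12² = 144)
F(G) = 2 + 144*√G
(-106 + 1)²/F(101 + 106) = (-106 + 1)²/(2 + 144*√(101 + 106)) = (-105)²/(2 + 144*√207) = 11025/(2 + 144*(3*√23)) = 11025/(2 + 432*√23)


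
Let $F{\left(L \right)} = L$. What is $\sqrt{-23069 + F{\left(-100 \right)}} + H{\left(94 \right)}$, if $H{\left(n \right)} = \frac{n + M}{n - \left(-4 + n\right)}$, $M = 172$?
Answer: $\frac{133}{2} + i \sqrt{23169} \approx 66.5 + 152.21 i$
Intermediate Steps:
$H{\left(n \right)} = 43 + \frac{n}{4}$ ($H{\left(n \right)} = \frac{n + 172}{n - \left(-4 + n\right)} = \frac{172 + n}{4} = \left(172 + n\right) \frac{1}{4} = 43 + \frac{n}{4}$)
$\sqrt{-23069 + F{\left(-100 \right)}} + H{\left(94 \right)} = \sqrt{-23069 - 100} + \left(43 + \frac{1}{4} \cdot 94\right) = \sqrt{-23169} + \left(43 + \frac{47}{2}\right) = i \sqrt{23169} + \frac{133}{2} = \frac{133}{2} + i \sqrt{23169}$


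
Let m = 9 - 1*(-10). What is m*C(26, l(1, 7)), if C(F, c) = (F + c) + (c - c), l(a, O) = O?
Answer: 627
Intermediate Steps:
C(F, c) = F + c (C(F, c) = (F + c) + 0 = F + c)
m = 19 (m = 9 + 10 = 19)
m*C(26, l(1, 7)) = 19*(26 + 7) = 19*33 = 627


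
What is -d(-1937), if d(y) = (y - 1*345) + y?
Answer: 4219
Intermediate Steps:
d(y) = -345 + 2*y (d(y) = (y - 345) + y = (-345 + y) + y = -345 + 2*y)
-d(-1937) = -(-345 + 2*(-1937)) = -(-345 - 3874) = -1*(-4219) = 4219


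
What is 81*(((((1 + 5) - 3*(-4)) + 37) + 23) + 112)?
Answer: 15390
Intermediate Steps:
81*(((((1 + 5) - 3*(-4)) + 37) + 23) + 112) = 81*((((6 + 12) + 37) + 23) + 112) = 81*(((18 + 37) + 23) + 112) = 81*((55 + 23) + 112) = 81*(78 + 112) = 81*190 = 15390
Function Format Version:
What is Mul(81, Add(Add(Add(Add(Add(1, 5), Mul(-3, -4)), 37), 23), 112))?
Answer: 15390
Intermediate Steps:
Mul(81, Add(Add(Add(Add(Add(1, 5), Mul(-3, -4)), 37), 23), 112)) = Mul(81, Add(Add(Add(Add(6, 12), 37), 23), 112)) = Mul(81, Add(Add(Add(18, 37), 23), 112)) = Mul(81, Add(Add(55, 23), 112)) = Mul(81, Add(78, 112)) = Mul(81, 190) = 15390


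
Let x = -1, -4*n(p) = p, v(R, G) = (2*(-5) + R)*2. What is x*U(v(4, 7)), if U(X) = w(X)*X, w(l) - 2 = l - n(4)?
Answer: -108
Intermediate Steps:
v(R, G) = -20 + 2*R (v(R, G) = (-10 + R)*2 = -20 + 2*R)
n(p) = -p/4
w(l) = 3 + l (w(l) = 2 + (l - (-1)*4/4) = 2 + (l - 1*(-1)) = 2 + (l + 1) = 2 + (1 + l) = 3 + l)
U(X) = X*(3 + X) (U(X) = (3 + X)*X = X*(3 + X))
x*U(v(4, 7)) = -(-20 + 2*4)*(3 + (-20 + 2*4)) = -(-20 + 8)*(3 + (-20 + 8)) = -(-12)*(3 - 12) = -(-12)*(-9) = -1*108 = -108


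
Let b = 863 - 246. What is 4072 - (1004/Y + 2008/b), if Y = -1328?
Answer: 833612979/204844 ≈ 4069.5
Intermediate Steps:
b = 617
4072 - (1004/Y + 2008/b) = 4072 - (1004/(-1328) + 2008/617) = 4072 - (1004*(-1/1328) + 2008*(1/617)) = 4072 - (-251/332 + 2008/617) = 4072 - 1*511789/204844 = 4072 - 511789/204844 = 833612979/204844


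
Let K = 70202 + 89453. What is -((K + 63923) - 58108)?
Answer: -165470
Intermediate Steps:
K = 159655
-((K + 63923) - 58108) = -((159655 + 63923) - 58108) = -(223578 - 58108) = -1*165470 = -165470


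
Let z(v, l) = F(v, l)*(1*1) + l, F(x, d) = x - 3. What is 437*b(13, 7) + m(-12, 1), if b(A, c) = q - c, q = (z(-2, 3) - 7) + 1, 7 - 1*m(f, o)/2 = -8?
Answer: -6525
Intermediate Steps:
F(x, d) = -3 + x
z(v, l) = -3 + l + v (z(v, l) = (-3 + v)*(1*1) + l = (-3 + v)*1 + l = (-3 + v) + l = -3 + l + v)
m(f, o) = 30 (m(f, o) = 14 - 2*(-8) = 14 + 16 = 30)
q = -8 (q = ((-3 + 3 - 2) - 7) + 1 = (-2 - 7) + 1 = -9 + 1 = -8)
b(A, c) = -8 - c
437*b(13, 7) + m(-12, 1) = 437*(-8 - 1*7) + 30 = 437*(-8 - 7) + 30 = 437*(-15) + 30 = -6555 + 30 = -6525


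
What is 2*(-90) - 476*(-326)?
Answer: 154996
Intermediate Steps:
2*(-90) - 476*(-326) = -180 + 155176 = 154996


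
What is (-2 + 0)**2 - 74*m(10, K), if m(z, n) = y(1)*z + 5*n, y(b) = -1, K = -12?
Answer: 5184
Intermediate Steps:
m(z, n) = -z + 5*n
(-2 + 0)**2 - 74*m(10, K) = (-2 + 0)**2 - 74*(-1*10 + 5*(-12)) = (-2)**2 - 74*(-10 - 60) = 4 - 74*(-70) = 4 + 5180 = 5184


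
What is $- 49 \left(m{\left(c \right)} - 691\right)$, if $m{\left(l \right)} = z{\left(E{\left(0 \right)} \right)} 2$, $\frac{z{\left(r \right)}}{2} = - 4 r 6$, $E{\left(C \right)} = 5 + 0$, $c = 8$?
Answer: $57379$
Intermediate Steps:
$E{\left(C \right)} = 5$
$z{\left(r \right)} = - 48 r$ ($z{\left(r \right)} = 2 - 4 r 6 = 2 \left(- 24 r\right) = - 48 r$)
$m{\left(l \right)} = -480$ ($m{\left(l \right)} = \left(-48\right) 5 \cdot 2 = \left(-240\right) 2 = -480$)
$- 49 \left(m{\left(c \right)} - 691\right) = - 49 \left(-480 - 691\right) = \left(-49\right) \left(-1171\right) = 57379$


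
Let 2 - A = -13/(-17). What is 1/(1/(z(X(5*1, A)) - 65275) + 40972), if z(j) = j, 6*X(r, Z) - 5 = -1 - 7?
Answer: 130551/5348935570 ≈ 2.4407e-5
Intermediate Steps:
A = 21/17 (A = 2 - (-13)/(-17) = 2 - (-13)*(-1)/17 = 2 - 1*13/17 = 2 - 13/17 = 21/17 ≈ 1.2353)
X(r, Z) = -½ (X(r, Z) = ⅚ + (-1 - 7)/6 = ⅚ + (⅙)*(-8) = ⅚ - 4/3 = -½)
1/(1/(z(X(5*1, A)) - 65275) + 40972) = 1/(1/(-½ - 65275) + 40972) = 1/(1/(-130551/2) + 40972) = 1/(-2/130551 + 40972) = 1/(5348935570/130551) = 130551/5348935570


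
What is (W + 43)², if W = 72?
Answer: 13225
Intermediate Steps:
(W + 43)² = (72 + 43)² = 115² = 13225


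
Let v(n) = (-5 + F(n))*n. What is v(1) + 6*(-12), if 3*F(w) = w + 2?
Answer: -76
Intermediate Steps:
F(w) = ⅔ + w/3 (F(w) = (w + 2)/3 = (2 + w)/3 = ⅔ + w/3)
v(n) = n*(-13/3 + n/3) (v(n) = (-5 + (⅔ + n/3))*n = (-13/3 + n/3)*n = n*(-13/3 + n/3))
v(1) + 6*(-12) = (⅓)*1*(-13 + 1) + 6*(-12) = (⅓)*1*(-12) - 72 = -4 - 72 = -76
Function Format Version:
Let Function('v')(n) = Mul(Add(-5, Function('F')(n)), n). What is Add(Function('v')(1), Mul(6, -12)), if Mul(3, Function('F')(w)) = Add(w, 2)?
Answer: -76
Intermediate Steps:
Function('F')(w) = Add(Rational(2, 3), Mul(Rational(1, 3), w)) (Function('F')(w) = Mul(Rational(1, 3), Add(w, 2)) = Mul(Rational(1, 3), Add(2, w)) = Add(Rational(2, 3), Mul(Rational(1, 3), w)))
Function('v')(n) = Mul(n, Add(Rational(-13, 3), Mul(Rational(1, 3), n))) (Function('v')(n) = Mul(Add(-5, Add(Rational(2, 3), Mul(Rational(1, 3), n))), n) = Mul(Add(Rational(-13, 3), Mul(Rational(1, 3), n)), n) = Mul(n, Add(Rational(-13, 3), Mul(Rational(1, 3), n))))
Add(Function('v')(1), Mul(6, -12)) = Add(Mul(Rational(1, 3), 1, Add(-13, 1)), Mul(6, -12)) = Add(Mul(Rational(1, 3), 1, -12), -72) = Add(-4, -72) = -76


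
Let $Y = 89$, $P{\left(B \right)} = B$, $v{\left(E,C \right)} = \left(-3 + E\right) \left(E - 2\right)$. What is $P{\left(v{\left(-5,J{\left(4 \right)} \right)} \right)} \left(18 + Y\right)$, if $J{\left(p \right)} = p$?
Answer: $5992$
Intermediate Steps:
$v{\left(E,C \right)} = \left(-3 + E\right) \left(-2 + E\right)$
$P{\left(v{\left(-5,J{\left(4 \right)} \right)} \right)} \left(18 + Y\right) = \left(6 + \left(-5\right)^{2} - -25\right) \left(18 + 89\right) = \left(6 + 25 + 25\right) 107 = 56 \cdot 107 = 5992$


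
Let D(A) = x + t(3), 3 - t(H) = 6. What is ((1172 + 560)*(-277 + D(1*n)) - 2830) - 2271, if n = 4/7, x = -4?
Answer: -496989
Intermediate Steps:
n = 4/7 (n = 4*(1/7) = 4/7 ≈ 0.57143)
t(H) = -3 (t(H) = 3 - 1*6 = 3 - 6 = -3)
D(A) = -7 (D(A) = -4 - 3 = -7)
((1172 + 560)*(-277 + D(1*n)) - 2830) - 2271 = ((1172 + 560)*(-277 - 7) - 2830) - 2271 = (1732*(-284) - 2830) - 2271 = (-491888 - 2830) - 2271 = -494718 - 2271 = -496989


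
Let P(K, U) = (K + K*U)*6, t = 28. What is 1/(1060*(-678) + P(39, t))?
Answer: -1/711894 ≈ -1.4047e-6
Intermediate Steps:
P(K, U) = 6*K + 6*K*U
1/(1060*(-678) + P(39, t)) = 1/(1060*(-678) + 6*39*(1 + 28)) = 1/(-718680 + 6*39*29) = 1/(-718680 + 6786) = 1/(-711894) = -1/711894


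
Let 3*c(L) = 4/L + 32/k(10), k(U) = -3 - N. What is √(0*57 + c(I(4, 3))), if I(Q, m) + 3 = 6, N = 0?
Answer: 2*I*√7/3 ≈ 1.7638*I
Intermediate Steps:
I(Q, m) = 3 (I(Q, m) = -3 + 6 = 3)
k(U) = -3 (k(U) = -3 - 1*0 = -3 + 0 = -3)
c(L) = -32/9 + 4/(3*L) (c(L) = (4/L + 32/(-3))/3 = (4/L + 32*(-⅓))/3 = (4/L - 32/3)/3 = (-32/3 + 4/L)/3 = -32/9 + 4/(3*L))
√(0*57 + c(I(4, 3))) = √(0*57 + (4/9)*(3 - 8*3)/3) = √(0 + (4/9)*(⅓)*(3 - 24)) = √(0 + (4/9)*(⅓)*(-21)) = √(0 - 28/9) = √(-28/9) = 2*I*√7/3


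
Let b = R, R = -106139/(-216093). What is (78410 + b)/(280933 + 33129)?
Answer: 2420565467/9695228538 ≈ 0.24967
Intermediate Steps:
R = 106139/216093 (R = -106139*(-1/216093) = 106139/216093 ≈ 0.49117)
b = 106139/216093 ≈ 0.49117
(78410 + b)/(280933 + 33129) = (78410 + 106139/216093)/(280933 + 33129) = (16943958269/216093)/314062 = (16943958269/216093)*(1/314062) = 2420565467/9695228538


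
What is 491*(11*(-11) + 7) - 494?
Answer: -56468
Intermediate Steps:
491*(11*(-11) + 7) - 494 = 491*(-121 + 7) - 494 = 491*(-114) - 494 = -55974 - 494 = -56468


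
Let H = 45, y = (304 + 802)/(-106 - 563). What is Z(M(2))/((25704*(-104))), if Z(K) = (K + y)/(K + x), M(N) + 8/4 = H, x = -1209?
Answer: 27661/2085252833664 ≈ 1.3265e-8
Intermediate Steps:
y = -1106/669 (y = 1106/(-669) = 1106*(-1/669) = -1106/669 ≈ -1.6532)
M(N) = 43 (M(N) = -2 + 45 = 43)
Z(K) = (-1106/669 + K)/(-1209 + K) (Z(K) = (K - 1106/669)/(K - 1209) = (-1106/669 + K)/(-1209 + K))
Z(M(2))/((25704*(-104))) = ((-1106/669 + 43)/(-1209 + 43))/((25704*(-104))) = ((27661/669)/(-1166))/(-2673216) = -1/1166*27661/669*(-1/2673216) = -27661/780054*(-1/2673216) = 27661/2085252833664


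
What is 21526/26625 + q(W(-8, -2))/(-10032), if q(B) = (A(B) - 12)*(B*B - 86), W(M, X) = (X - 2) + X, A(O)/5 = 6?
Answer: 19992611/22258500 ≈ 0.89820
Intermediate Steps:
A(O) = 30 (A(O) = 5*6 = 30)
W(M, X) = -2 + 2*X (W(M, X) = (-2 + X) + X = -2 + 2*X)
q(B) = -1548 + 18*B² (q(B) = (30 - 12)*(B*B - 86) = 18*(B² - 86) = 18*(-86 + B²) = -1548 + 18*B²)
21526/26625 + q(W(-8, -2))/(-10032) = 21526/26625 + (-1548 + 18*(-2 + 2*(-2))²)/(-10032) = 21526*(1/26625) + (-1548 + 18*(-2 - 4)²)*(-1/10032) = 21526/26625 + (-1548 + 18*(-6)²)*(-1/10032) = 21526/26625 + (-1548 + 18*36)*(-1/10032) = 21526/26625 + (-1548 + 648)*(-1/10032) = 21526/26625 - 900*(-1/10032) = 21526/26625 + 75/836 = 19992611/22258500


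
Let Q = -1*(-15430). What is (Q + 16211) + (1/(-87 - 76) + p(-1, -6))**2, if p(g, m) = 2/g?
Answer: 840776658/26569 ≈ 31645.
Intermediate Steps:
Q = 15430
(Q + 16211) + (1/(-87 - 76) + p(-1, -6))**2 = (15430 + 16211) + (1/(-87 - 76) + 2/(-1))**2 = 31641 + (1/(-163) + 2*(-1))**2 = 31641 + (-1/163 - 2)**2 = 31641 + (-327/163)**2 = 31641 + 106929/26569 = 840776658/26569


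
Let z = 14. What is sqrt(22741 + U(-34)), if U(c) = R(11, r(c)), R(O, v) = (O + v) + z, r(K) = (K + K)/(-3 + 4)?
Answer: 3*sqrt(2522) ≈ 150.66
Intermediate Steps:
r(K) = 2*K (r(K) = (2*K)/1 = (2*K)*1 = 2*K)
R(O, v) = 14 + O + v (R(O, v) = (O + v) + 14 = 14 + O + v)
U(c) = 25 + 2*c (U(c) = 14 + 11 + 2*c = 25 + 2*c)
sqrt(22741 + U(-34)) = sqrt(22741 + (25 + 2*(-34))) = sqrt(22741 + (25 - 68)) = sqrt(22741 - 43) = sqrt(22698) = 3*sqrt(2522)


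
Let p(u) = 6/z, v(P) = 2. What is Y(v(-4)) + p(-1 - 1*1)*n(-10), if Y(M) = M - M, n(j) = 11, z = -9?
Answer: -22/3 ≈ -7.3333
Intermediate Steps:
p(u) = -⅔ (p(u) = 6/(-9) = 6*(-⅑) = -⅔)
Y(M) = 0
Y(v(-4)) + p(-1 - 1*1)*n(-10) = 0 - ⅔*11 = 0 - 22/3 = -22/3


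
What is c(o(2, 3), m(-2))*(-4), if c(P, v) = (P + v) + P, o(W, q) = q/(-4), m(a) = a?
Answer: 14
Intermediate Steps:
o(W, q) = -q/4 (o(W, q) = q*(-¼) = -q/4)
c(P, v) = v + 2*P
c(o(2, 3), m(-2))*(-4) = (-2 + 2*(-¼*3))*(-4) = (-2 + 2*(-¾))*(-4) = (-2 - 3/2)*(-4) = -7/2*(-4) = 14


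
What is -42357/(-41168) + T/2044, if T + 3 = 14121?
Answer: 166946883/21036848 ≈ 7.9359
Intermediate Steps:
T = 14118 (T = -3 + 14121 = 14118)
-42357/(-41168) + T/2044 = -42357/(-41168) + 14118/2044 = -42357*(-1/41168) + 14118*(1/2044) = 42357/41168 + 7059/1022 = 166946883/21036848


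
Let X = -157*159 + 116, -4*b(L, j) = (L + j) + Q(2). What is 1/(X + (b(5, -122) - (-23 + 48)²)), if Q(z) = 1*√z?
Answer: -407084/10357336439 + 4*√2/10357336439 ≈ -3.9303e-5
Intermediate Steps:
Q(z) = √z
b(L, j) = -L/4 - j/4 - √2/4 (b(L, j) = -((L + j) + √2)/4 = -(L + j + √2)/4 = -L/4 - j/4 - √2/4)
X = -24847 (X = -24963 + 116 = -24847)
1/(X + (b(5, -122) - (-23 + 48)²)) = 1/(-24847 + ((-¼*5 - ¼*(-122) - √2/4) - (-23 + 48)²)) = 1/(-24847 + ((-5/4 + 61/2 - √2/4) - 1*25²)) = 1/(-24847 + ((117/4 - √2/4) - 1*625)) = 1/(-24847 + ((117/4 - √2/4) - 625)) = 1/(-24847 + (-2383/4 - √2/4)) = 1/(-101771/4 - √2/4)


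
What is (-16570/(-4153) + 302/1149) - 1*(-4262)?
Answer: 20357691950/4771797 ≈ 4266.3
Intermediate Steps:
(-16570/(-4153) + 302/1149) - 1*(-4262) = (-16570*(-1/4153) + 302*(1/1149)) + 4262 = (16570/4153 + 302/1149) + 4262 = 20293136/4771797 + 4262 = 20357691950/4771797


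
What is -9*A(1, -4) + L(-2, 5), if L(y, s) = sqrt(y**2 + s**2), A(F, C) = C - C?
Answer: sqrt(29) ≈ 5.3852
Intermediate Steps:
A(F, C) = 0
L(y, s) = sqrt(s**2 + y**2)
-9*A(1, -4) + L(-2, 5) = -9*0 + sqrt(5**2 + (-2)**2) = 0 + sqrt(25 + 4) = 0 + sqrt(29) = sqrt(29)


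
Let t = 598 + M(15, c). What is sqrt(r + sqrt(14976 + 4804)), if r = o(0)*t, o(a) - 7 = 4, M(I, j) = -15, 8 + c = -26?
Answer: sqrt(6413 + 2*sqrt(4945)) ≈ 80.955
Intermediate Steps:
c = -34 (c = -8 - 26 = -34)
o(a) = 11 (o(a) = 7 + 4 = 11)
t = 583 (t = 598 - 15 = 583)
r = 6413 (r = 11*583 = 6413)
sqrt(r + sqrt(14976 + 4804)) = sqrt(6413 + sqrt(14976 + 4804)) = sqrt(6413 + sqrt(19780)) = sqrt(6413 + 2*sqrt(4945))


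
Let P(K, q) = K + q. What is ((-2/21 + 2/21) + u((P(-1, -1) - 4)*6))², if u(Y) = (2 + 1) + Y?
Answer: 1089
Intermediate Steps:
u(Y) = 3 + Y
((-2/21 + 2/21) + u((P(-1, -1) - 4)*6))² = ((-2/21 + 2/21) + (3 + ((-1 - 1) - 4)*6))² = ((-2*1/21 + 2*(1/21)) + (3 + (-2 - 4)*6))² = ((-2/21 + 2/21) + (3 - 6*6))² = (0 + (3 - 36))² = (0 - 33)² = (-33)² = 1089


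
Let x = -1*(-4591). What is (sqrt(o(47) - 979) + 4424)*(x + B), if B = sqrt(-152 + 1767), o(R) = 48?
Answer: 7*(632 + I*sqrt(19))*(4591 + sqrt(1615)) ≈ 2.0488e+7 + 1.4131e+5*I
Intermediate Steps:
x = 4591
B = sqrt(1615) ≈ 40.187
(sqrt(o(47) - 979) + 4424)*(x + B) = (sqrt(48 - 979) + 4424)*(4591 + sqrt(1615)) = (sqrt(-931) + 4424)*(4591 + sqrt(1615)) = (7*I*sqrt(19) + 4424)*(4591 + sqrt(1615)) = (4424 + 7*I*sqrt(19))*(4591 + sqrt(1615))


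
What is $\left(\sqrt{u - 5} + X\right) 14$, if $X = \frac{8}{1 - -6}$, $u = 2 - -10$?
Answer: $16 + 14 \sqrt{7} \approx 53.041$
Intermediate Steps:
$u = 12$ ($u = 2 + 10 = 12$)
$X = \frac{8}{7}$ ($X = \frac{8}{1 + 6} = \frac{8}{7} \approx 1.1429$)
$\left(\sqrt{u - 5} + X\right) 14 = \left(\sqrt{12 - 5} + \frac{8}{7}\right) 14 = \left(\sqrt{7} + \frac{8}{7}\right) 14 = \left(\frac{8}{7} + \sqrt{7}\right) 14 = 16 + 14 \sqrt{7}$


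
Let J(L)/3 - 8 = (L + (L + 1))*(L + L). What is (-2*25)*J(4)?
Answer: -12000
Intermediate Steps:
J(L) = 24 + 6*L*(1 + 2*L) (J(L) = 24 + 3*((L + (L + 1))*(L + L)) = 24 + 3*((L + (1 + L))*(2*L)) = 24 + 3*((1 + 2*L)*(2*L)) = 24 + 3*(2*L*(1 + 2*L)) = 24 + 6*L*(1 + 2*L))
(-2*25)*J(4) = (-2*25)*(24 + 6*4 + 12*4²) = -50*(24 + 24 + 12*16) = -50*(24 + 24 + 192) = -50*240 = -12000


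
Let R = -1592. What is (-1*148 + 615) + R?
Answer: -1125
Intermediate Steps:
(-1*148 + 615) + R = (-1*148 + 615) - 1592 = (-148 + 615) - 1592 = 467 - 1592 = -1125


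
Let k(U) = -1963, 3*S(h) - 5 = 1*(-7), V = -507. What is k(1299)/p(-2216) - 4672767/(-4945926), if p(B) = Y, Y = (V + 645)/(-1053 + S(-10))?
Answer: 2557634835863/170634447 ≈ 14989.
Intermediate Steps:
S(h) = -⅔ (S(h) = 5/3 + (1*(-7))/3 = 5/3 + (⅓)*(-7) = 5/3 - 7/3 = -⅔)
Y = -414/3161 (Y = (-507 + 645)/(-1053 - ⅔) = 138/(-3161/3) = 138*(-3/3161) = -414/3161 ≈ -0.13097)
p(B) = -414/3161
k(1299)/p(-2216) - 4672767/(-4945926) = -1963/(-414/3161) - 4672767/(-4945926) = -1963*(-3161/414) - 4672767*(-1/4945926) = 6205043/414 + 1557589/1648642 = 2557634835863/170634447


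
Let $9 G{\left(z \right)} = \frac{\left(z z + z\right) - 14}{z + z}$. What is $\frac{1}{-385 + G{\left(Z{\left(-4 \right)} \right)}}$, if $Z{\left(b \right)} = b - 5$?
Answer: $- \frac{81}{31214} \approx -0.002595$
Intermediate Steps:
$Z{\left(b \right)} = -5 + b$ ($Z{\left(b \right)} = b - 5 = -5 + b$)
$G{\left(z \right)} = \frac{-14 + z + z^{2}}{18 z}$ ($G{\left(z \right)} = \frac{\left(\left(z z + z\right) - 14\right) \frac{1}{z + z}}{9} = \frac{\left(\left(z^{2} + z\right) - 14\right) \frac{1}{2 z}}{9} = \frac{\left(\left(z + z^{2}\right) - 14\right) \frac{1}{2 z}}{9} = \frac{\left(-14 + z + z^{2}\right) \frac{1}{2 z}}{9} = \frac{\frac{1}{2} \frac{1}{z} \left(-14 + z + z^{2}\right)}{9} = \frac{-14 + z + z^{2}}{18 z}$)
$\frac{1}{-385 + G{\left(Z{\left(-4 \right)} \right)}} = \frac{1}{-385 + \frac{-14 + \left(-5 - 4\right) \left(1 - 9\right)}{18 \left(-5 - 4\right)}} = \frac{1}{-385 + \frac{-14 - 9 \left(1 - 9\right)}{18 \left(-9\right)}} = \frac{1}{-385 + \frac{1}{18} \left(- \frac{1}{9}\right) \left(-14 - -72\right)} = \frac{1}{-385 + \frac{1}{18} \left(- \frac{1}{9}\right) \left(-14 + 72\right)} = \frac{1}{-385 + \frac{1}{18} \left(- \frac{1}{9}\right) 58} = \frac{1}{-385 - \frac{29}{81}} = \frac{1}{- \frac{31214}{81}} = - \frac{81}{31214}$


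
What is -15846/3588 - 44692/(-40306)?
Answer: -39861165/12051494 ≈ -3.3076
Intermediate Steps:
-15846/3588 - 44692/(-40306) = -15846*1/3588 - 44692*(-1/40306) = -2641/598 + 22346/20153 = -39861165/12051494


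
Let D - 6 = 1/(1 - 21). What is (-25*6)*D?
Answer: -1785/2 ≈ -892.50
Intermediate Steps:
D = 119/20 (D = 6 + 1/(1 - 21) = 6 + 1/(-20) = 6 - 1/20 = 119/20 ≈ 5.9500)
(-25*6)*D = -25*6*(119/20) = -150*119/20 = -1785/2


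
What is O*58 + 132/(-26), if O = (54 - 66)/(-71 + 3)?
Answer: 1140/221 ≈ 5.1584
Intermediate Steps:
O = 3/17 (O = -12/(-68) = -12*(-1/68) = 3/17 ≈ 0.17647)
O*58 + 132/(-26) = (3/17)*58 + 132/(-26) = 174/17 + 132*(-1/26) = 174/17 - 66/13 = 1140/221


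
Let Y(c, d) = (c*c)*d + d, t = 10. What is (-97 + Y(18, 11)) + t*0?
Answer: 3478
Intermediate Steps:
Y(c, d) = d + d*c**2 (Y(c, d) = c**2*d + d = d*c**2 + d = d + d*c**2)
(-97 + Y(18, 11)) + t*0 = (-97 + 11*(1 + 18**2)) + 10*0 = (-97 + 11*(1 + 324)) + 0 = (-97 + 11*325) + 0 = (-97 + 3575) + 0 = 3478 + 0 = 3478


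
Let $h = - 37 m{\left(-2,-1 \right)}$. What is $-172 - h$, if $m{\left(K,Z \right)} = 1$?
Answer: $-135$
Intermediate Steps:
$h = -37$ ($h = \left(-37\right) 1 = -37$)
$-172 - h = -172 - -37 = -172 + 37 = -135$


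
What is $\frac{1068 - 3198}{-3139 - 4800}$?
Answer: $\frac{2130}{7939} \approx 0.2683$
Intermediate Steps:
$\frac{1068 - 3198}{-3139 - 4800} = \frac{1068 - 3198}{-7939} = \left(-2130\right) \left(- \frac{1}{7939}\right) = \frac{2130}{7939}$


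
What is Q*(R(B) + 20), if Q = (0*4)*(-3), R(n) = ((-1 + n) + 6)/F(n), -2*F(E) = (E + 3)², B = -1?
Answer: 0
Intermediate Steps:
F(E) = -(3 + E)²/2 (F(E) = -(E + 3)²/2 = -(3 + E)²/2)
R(n) = -2*(5 + n)/(3 + n)² (R(n) = ((-1 + n) + 6)/((-(3 + n)²/2)) = (5 + n)*(-2/(3 + n)²) = -2*(5 + n)/(3 + n)²)
Q = 0 (Q = 0*(-3) = 0)
Q*(R(B) + 20) = 0*(2*(-5 - 1*(-1))/(3 - 1)² + 20) = 0*(2*(-5 + 1)/2² + 20) = 0*(2*(¼)*(-4) + 20) = 0*(-2 + 20) = 0*18 = 0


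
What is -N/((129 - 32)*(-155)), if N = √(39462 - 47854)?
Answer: 2*I*√2098/15035 ≈ 0.006093*I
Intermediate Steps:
N = 2*I*√2098 (N = √(-8392) = 2*I*√2098 ≈ 91.608*I)
-N/((129 - 32)*(-155)) = -2*I*√2098/((129 - 32)*(-155)) = -2*I*√2098/(97*(-155)) = -2*I*√2098/(-15035) = -2*I*√2098*(-1)/15035 = -(-2)*I*√2098/15035 = 2*I*√2098/15035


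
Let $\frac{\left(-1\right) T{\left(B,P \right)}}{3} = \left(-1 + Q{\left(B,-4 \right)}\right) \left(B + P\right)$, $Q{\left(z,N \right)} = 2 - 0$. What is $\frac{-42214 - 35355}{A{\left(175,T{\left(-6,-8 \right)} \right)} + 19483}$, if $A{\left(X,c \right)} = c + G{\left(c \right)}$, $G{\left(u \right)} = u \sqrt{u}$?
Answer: $- \frac{1514534725}{381151537} + \frac{3257898 \sqrt{42}}{381151537} \approx -3.9182$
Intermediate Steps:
$Q{\left(z,N \right)} = 2$ ($Q{\left(z,N \right)} = 2 + 0 = 2$)
$T{\left(B,P \right)} = - 3 B - 3 P$ ($T{\left(B,P \right)} = - 3 \left(-1 + 2\right) \left(B + P\right) = - 3 \cdot 1 \left(B + P\right) = - 3 \left(B + P\right) = - 3 B - 3 P$)
$G{\left(u \right)} = u^{\frac{3}{2}}$
$A{\left(X,c \right)} = c + c^{\frac{3}{2}}$
$\frac{-42214 - 35355}{A{\left(175,T{\left(-6,-8 \right)} \right)} + 19483} = \frac{-42214 - 35355}{\left(\left(\left(-3\right) \left(-6\right) - -24\right) + \left(\left(-3\right) \left(-6\right) - -24\right)^{\frac{3}{2}}\right) + 19483} = - \frac{77569}{\left(\left(18 + 24\right) + \left(18 + 24\right)^{\frac{3}{2}}\right) + 19483} = - \frac{77569}{\left(42 + 42^{\frac{3}{2}}\right) + 19483} = - \frac{77569}{\left(42 + 42 \sqrt{42}\right) + 19483} = - \frac{77569}{19525 + 42 \sqrt{42}}$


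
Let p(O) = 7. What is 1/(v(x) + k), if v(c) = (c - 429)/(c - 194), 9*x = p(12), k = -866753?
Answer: -37/32069779 ≈ -1.1537e-6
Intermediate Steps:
x = 7/9 (x = (⅑)*7 = 7/9 ≈ 0.77778)
v(c) = (-429 + c)/(-194 + c)
1/(v(x) + k) = 1/((-429 + 7/9)/(-194 + 7/9) - 866753) = 1/(-3854/9/(-1739/9) - 866753) = 1/(-9/1739*(-3854/9) - 866753) = 1/(82/37 - 866753) = 1/(-32069779/37) = -37/32069779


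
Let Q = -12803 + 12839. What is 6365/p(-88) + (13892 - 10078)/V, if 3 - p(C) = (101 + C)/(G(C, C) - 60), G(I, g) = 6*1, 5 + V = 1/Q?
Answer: 7499178/6265 ≈ 1197.0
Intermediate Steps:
Q = 36
V = -179/36 (V = -5 + 1/36 = -179/36 ≈ -4.9722)
G(I, g) = 6
p(C) = 263/54 + C/54 (p(C) = 3 - (101 + C)/(6 - 60) = 3 - (101 + C)/(-54) = 3 - (101 + C)*(-1)/54 = 3 - (-101/54 - C/54) = 3 + (101/54 + C/54) = 263/54 + C/54)
6365/p(-88) + (13892 - 10078)/V = 6365/(263/54 + (1/54)*(-88)) + (13892 - 10078)/(-179/36) = 6365/(263/54 - 44/27) + 3814*(-36/179) = 6365/(175/54) - 137304/179 = 6365*(54/175) - 137304/179 = 68742/35 - 137304/179 = 7499178/6265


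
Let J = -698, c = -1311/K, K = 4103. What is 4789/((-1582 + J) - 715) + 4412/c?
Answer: -54223074199/3926445 ≈ -13810.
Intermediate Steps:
c = -1311/4103 ≈ -0.31952
4789/((-1582 + J) - 715) + 4412/c = 4789/((-1582 - 698) - 715) + 4412/(-1311/4103) = 4789/(-2280 - 715) + 4412*(-4103/1311) = 4789/(-2995) - 18102436/1311 = 4789*(-1/2995) - 18102436/1311 = -4789/2995 - 18102436/1311 = -54223074199/3926445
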